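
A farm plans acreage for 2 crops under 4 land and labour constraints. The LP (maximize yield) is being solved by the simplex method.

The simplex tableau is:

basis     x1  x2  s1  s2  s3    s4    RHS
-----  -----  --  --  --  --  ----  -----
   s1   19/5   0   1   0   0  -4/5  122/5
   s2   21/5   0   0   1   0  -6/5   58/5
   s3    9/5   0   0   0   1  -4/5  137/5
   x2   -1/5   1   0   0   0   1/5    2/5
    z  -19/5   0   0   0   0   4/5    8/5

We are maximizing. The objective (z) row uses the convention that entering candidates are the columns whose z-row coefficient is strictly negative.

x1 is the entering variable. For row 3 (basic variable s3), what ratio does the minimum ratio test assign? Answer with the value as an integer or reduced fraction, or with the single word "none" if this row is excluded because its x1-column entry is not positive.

137/9

Ratio = RHS / (x1 entry) = (137/5) / (9/5) = 137/9.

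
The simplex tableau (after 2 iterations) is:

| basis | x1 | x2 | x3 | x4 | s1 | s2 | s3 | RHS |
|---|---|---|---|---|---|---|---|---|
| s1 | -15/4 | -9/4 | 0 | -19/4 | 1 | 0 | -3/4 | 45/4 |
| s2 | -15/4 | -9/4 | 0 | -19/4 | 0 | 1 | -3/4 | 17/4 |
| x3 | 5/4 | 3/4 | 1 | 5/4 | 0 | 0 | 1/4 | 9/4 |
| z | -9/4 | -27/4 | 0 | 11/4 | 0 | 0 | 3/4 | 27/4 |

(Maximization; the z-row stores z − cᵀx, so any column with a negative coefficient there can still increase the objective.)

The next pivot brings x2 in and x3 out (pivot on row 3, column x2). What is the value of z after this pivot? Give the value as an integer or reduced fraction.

27

Minimum ratio for x2: (9/4)/(3/4) = 3.
z changes by −(z-row coeff of x2)·ratio = −(-27/4)·3 = 81/4.
New z = 27/4 + (81/4) = 27.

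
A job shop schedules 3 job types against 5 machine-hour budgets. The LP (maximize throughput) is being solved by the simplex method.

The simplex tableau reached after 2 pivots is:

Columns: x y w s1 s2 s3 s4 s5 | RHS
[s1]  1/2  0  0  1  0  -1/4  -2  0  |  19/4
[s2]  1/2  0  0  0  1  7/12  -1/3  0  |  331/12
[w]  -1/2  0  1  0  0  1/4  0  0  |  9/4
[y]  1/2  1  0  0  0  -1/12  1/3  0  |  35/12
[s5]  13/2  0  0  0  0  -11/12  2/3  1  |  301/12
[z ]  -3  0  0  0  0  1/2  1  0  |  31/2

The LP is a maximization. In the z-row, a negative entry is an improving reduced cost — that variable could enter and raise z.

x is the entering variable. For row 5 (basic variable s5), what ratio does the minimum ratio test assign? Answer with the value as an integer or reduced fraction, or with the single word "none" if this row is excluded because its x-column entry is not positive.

Ratio = RHS / (x entry) = (301/12) / (13/2) = 301/78.

301/78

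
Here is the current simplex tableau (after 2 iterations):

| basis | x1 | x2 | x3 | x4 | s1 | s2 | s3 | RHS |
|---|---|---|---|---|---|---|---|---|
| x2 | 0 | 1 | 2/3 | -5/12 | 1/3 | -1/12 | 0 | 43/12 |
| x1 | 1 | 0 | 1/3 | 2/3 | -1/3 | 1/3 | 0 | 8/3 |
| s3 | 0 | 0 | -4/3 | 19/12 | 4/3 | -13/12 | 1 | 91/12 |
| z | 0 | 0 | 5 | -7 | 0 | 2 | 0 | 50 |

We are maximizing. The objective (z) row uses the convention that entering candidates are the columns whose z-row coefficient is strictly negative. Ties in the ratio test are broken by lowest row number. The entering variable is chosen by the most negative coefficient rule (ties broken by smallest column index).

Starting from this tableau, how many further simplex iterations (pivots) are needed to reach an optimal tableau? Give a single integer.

pivot: x4 in, x1 out → z = 78
pivot: s1 in, s3 out → z = 1361/17
No improving column remains; optimal.

2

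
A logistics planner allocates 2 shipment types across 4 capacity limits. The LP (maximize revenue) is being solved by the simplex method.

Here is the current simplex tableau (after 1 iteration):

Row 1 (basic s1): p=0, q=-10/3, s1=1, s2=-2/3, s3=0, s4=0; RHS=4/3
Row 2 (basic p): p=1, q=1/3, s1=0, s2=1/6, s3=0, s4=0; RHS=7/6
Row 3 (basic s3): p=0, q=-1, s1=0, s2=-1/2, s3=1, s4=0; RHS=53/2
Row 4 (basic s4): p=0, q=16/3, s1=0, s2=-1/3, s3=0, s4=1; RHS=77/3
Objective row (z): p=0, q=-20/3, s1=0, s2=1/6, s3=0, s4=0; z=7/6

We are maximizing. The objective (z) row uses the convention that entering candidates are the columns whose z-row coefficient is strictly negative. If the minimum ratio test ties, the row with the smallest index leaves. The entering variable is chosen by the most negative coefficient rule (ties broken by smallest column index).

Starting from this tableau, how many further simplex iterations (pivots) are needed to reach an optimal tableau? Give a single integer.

pivot: q in, p out → z = 49/2
No improving column remains; optimal.

1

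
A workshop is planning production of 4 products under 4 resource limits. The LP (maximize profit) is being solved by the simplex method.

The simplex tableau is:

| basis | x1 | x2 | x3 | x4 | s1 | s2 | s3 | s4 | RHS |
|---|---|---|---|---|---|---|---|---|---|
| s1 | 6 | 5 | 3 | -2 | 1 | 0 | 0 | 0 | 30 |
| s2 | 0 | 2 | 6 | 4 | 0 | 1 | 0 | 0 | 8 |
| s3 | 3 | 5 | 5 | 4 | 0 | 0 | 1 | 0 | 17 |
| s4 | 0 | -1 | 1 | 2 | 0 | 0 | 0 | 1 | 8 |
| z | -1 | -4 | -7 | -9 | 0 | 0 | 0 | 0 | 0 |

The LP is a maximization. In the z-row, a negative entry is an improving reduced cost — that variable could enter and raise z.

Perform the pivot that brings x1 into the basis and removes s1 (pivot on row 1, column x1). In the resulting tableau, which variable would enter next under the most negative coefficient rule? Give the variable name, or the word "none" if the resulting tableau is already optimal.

Pivot element 6. New z-row = old z-row − (-1)·(row 1/6).
Updated z-row coefficients: x1: 0, x2: -19/6, x3: -13/2, x4: -28/3, s1: 1/6, s2: 0, s3: 0, s4: 0.
The most negative is -28/3 in column x4, so x4 would enter next.

x4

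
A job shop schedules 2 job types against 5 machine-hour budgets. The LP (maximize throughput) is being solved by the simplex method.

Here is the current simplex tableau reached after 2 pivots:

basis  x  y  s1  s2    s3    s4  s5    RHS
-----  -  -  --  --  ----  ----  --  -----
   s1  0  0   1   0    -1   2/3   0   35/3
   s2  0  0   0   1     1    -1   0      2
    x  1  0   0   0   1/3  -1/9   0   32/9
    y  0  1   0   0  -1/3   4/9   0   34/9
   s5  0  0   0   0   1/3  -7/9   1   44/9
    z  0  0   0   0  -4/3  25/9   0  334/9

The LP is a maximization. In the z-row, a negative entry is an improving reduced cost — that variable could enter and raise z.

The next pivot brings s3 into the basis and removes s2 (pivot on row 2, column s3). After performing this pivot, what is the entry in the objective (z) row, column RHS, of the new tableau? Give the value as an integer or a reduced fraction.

358/9

Pivot element is row 2, column s3: 1.
Normalize row 2: new (row 2, RHS) = 2/1 = 2.
z-row ← z-row − (-4/3)·(new row 2): 334/9 − (-4/3)·2 = 358/9.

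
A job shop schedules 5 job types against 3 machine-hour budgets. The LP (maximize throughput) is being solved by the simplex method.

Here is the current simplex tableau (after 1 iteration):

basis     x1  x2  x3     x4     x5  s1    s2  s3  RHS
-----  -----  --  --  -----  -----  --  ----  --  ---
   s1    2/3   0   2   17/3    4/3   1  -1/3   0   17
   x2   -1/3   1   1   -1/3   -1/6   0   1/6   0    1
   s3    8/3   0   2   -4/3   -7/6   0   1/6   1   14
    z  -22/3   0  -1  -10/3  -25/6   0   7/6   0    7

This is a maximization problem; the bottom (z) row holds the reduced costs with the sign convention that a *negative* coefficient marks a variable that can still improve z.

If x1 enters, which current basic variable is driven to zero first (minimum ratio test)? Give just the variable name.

s3

Ratios: row 1 (s1): 17/(2/3) = 51/2; row 2 (x2): entry -1/3 ≤ 0, skip; row 3 (s3): 14/(8/3) = 21/4.
Minimum ratio 21/4 is in the s3 row, so s3 leaves.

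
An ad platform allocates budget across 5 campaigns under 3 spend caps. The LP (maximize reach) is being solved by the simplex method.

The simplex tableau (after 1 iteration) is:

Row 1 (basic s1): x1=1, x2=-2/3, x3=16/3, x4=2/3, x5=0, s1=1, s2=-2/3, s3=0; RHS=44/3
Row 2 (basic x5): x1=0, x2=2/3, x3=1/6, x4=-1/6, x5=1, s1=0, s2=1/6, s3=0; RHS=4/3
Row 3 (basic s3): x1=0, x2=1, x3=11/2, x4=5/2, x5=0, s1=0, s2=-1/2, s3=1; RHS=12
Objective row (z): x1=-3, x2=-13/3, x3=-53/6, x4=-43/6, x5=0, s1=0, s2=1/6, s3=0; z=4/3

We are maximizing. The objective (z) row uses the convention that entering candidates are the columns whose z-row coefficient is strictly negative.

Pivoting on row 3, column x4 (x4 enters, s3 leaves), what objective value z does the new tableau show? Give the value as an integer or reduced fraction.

536/15

Minimum ratio for x4: 12/(5/2) = 24/5.
z changes by −(z-row coeff of x4)·ratio = −(-43/6)·(24/5) = 172/5.
New z = 4/3 + (172/5) = 536/15.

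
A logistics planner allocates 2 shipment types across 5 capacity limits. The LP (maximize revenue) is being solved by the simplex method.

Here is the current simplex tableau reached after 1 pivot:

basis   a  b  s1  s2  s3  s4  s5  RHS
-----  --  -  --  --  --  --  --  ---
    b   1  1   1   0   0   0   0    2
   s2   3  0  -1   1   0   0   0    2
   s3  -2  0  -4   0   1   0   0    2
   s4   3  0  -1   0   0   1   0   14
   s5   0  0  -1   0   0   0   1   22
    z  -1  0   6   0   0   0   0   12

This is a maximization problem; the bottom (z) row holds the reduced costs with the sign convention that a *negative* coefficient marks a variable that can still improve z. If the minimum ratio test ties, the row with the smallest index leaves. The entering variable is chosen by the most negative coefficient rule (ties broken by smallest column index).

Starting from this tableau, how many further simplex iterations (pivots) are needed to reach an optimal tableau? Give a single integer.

1

pivot: a in, s2 out → z = 38/3
No improving column remains; optimal.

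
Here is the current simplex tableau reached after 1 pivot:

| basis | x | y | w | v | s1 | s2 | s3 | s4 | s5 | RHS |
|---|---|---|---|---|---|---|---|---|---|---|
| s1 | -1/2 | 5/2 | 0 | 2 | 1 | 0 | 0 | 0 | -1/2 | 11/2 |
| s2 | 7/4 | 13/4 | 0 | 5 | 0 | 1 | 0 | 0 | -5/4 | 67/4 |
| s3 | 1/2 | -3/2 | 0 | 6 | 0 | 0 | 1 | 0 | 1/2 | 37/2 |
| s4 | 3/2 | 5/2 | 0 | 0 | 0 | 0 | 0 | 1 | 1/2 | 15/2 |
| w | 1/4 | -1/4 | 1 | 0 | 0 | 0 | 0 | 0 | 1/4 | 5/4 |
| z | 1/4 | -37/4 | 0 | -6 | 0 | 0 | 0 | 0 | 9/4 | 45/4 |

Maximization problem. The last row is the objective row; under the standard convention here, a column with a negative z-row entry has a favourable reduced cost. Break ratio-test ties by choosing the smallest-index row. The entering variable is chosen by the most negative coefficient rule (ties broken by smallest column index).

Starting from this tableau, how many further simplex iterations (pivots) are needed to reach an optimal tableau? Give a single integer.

3

pivot: y in, s1 out → z = 158/5
pivot: x in, s4 out → z = 166/5
pivot: v in, s2 out → z = 67/2
No improving column remains; optimal.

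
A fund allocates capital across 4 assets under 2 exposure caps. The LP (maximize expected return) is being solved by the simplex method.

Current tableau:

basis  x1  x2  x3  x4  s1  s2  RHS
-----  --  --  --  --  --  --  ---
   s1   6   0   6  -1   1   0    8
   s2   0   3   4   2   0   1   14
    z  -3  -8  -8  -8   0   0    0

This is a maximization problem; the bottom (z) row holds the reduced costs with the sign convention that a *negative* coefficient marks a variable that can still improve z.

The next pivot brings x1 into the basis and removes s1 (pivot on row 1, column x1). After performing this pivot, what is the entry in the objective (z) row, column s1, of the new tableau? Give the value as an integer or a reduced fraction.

1/2

Pivot element is row 1, column x1: 6.
Normalize row 1: new (row 1, s1) = 1/6 = 1/6.
z-row ← z-row − (-3)·(new row 1): 0 − (-3)·(1/6) = 1/2.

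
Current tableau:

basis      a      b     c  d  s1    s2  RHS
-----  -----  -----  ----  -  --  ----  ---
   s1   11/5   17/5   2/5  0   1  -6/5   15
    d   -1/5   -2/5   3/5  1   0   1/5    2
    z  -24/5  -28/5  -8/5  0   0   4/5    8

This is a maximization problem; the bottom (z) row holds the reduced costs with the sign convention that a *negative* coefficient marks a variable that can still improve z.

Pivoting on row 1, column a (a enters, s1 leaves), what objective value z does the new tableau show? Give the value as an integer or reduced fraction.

448/11

Minimum ratio for a: 15/(11/5) = 75/11.
z changes by −(z-row coeff of a)·ratio = −(-24/5)·(75/11) = 360/11.
New z = 8 + (360/11) = 448/11.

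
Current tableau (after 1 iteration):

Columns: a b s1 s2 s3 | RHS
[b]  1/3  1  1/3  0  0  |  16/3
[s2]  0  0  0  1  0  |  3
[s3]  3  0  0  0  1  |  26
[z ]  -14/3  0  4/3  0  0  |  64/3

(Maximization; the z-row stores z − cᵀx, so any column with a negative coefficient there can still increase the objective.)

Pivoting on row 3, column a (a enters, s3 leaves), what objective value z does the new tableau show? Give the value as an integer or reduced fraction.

556/9

Minimum ratio for a: 26/3 = 26/3.
z changes by −(z-row coeff of a)·ratio = −(-14/3)·(26/3) = 364/9.
New z = 64/3 + (364/9) = 556/9.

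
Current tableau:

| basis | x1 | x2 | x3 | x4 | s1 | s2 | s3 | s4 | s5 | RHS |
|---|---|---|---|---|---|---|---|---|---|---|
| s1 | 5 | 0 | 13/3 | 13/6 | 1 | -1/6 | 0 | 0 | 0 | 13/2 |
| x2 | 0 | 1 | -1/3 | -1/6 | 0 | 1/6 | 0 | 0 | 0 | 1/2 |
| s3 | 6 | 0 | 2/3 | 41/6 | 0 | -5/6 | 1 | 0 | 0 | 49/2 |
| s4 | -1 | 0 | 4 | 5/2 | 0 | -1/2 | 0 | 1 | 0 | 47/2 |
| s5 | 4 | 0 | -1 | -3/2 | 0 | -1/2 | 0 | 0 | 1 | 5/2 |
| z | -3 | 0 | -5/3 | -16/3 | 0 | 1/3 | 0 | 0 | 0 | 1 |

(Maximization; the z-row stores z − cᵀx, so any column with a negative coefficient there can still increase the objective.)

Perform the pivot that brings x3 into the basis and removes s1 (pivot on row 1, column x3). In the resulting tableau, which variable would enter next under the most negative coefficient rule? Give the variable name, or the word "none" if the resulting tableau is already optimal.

Pivot element 13/3. New z-row = old z-row − (-5/3)·(row 1/(13/3)).
Updated z-row coefficients: x1: -14/13, x2: 0, x3: 0, x4: -9/2, s1: 5/13, s2: 7/26, s3: 0, s4: 0, s5: 0.
The most negative is -9/2 in column x4, so x4 would enter next.

x4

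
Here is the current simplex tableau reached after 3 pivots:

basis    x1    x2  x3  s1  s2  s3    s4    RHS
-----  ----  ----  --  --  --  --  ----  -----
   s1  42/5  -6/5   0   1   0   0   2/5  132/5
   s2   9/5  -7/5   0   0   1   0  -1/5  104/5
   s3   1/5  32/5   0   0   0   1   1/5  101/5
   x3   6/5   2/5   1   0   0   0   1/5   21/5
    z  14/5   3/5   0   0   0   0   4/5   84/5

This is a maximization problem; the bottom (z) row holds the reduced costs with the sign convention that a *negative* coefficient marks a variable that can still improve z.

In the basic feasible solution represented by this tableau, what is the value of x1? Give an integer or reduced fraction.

x1 is nonbasic (not in the basis column), so its value in the current BFS is 0.

0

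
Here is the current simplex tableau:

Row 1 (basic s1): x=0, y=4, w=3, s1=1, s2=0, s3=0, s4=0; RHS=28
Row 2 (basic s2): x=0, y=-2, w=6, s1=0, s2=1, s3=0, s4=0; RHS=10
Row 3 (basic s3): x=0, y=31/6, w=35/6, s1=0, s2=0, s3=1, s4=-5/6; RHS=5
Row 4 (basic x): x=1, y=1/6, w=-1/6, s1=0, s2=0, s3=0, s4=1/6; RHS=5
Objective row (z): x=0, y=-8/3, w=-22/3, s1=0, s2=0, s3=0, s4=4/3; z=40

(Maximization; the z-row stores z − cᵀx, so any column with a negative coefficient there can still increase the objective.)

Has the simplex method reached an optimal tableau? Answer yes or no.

Column y has objective-row coefficient -8/3, which is negative; an improving pivot exists, so not yet optimal.

no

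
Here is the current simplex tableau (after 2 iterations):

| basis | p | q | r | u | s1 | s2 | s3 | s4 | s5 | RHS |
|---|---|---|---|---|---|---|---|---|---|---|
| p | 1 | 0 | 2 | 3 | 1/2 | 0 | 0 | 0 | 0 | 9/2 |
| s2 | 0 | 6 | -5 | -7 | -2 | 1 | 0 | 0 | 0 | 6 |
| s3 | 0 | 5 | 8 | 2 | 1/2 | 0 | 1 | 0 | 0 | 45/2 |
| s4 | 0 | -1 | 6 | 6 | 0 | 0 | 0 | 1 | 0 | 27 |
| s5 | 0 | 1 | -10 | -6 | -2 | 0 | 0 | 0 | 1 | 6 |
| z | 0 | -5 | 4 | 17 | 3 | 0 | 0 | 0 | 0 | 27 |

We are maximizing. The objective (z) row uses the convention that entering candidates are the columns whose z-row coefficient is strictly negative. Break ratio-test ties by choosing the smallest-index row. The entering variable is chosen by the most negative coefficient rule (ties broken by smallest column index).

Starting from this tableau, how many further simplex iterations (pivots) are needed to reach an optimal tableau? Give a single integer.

2

pivot: q in, s2 out → z = 32
pivot: r in, s3 out → z = 4707/146
No improving column remains; optimal.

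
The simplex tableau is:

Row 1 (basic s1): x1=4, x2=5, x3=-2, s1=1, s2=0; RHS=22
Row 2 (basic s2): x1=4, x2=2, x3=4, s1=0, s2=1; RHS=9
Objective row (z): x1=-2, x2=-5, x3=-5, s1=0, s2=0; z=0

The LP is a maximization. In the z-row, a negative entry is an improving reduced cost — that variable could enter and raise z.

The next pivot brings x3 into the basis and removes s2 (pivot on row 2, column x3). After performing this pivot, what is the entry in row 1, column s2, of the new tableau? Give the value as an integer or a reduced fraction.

Pivot element is row 2, column x3: 4.
Normalize row 2: new (row 2, s2) = 1/4 = 1/4.
row 1 ← row 1 − (-2)·(new row 2): 0 − (-2)·(1/4) = 1/2.

1/2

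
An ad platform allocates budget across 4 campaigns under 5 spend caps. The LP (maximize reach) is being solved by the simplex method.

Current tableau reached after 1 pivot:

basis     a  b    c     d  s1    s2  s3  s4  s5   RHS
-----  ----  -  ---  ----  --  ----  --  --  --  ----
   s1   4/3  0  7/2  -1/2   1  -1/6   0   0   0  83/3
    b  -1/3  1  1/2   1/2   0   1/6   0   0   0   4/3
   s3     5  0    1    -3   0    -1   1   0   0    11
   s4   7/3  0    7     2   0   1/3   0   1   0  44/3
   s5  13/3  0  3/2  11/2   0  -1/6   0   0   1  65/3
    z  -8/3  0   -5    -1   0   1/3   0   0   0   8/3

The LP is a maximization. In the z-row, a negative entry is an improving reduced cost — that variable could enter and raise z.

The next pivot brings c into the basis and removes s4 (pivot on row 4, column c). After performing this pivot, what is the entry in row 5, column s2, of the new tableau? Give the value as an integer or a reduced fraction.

Pivot element is row 4, column c: 7.
Normalize row 4: new (row 4, s2) = (1/3)/7 = 1/21.
row 5 ← row 5 − (3/2)·(new row 4): -1/6 − (3/2)·(1/21) = -5/21.

-5/21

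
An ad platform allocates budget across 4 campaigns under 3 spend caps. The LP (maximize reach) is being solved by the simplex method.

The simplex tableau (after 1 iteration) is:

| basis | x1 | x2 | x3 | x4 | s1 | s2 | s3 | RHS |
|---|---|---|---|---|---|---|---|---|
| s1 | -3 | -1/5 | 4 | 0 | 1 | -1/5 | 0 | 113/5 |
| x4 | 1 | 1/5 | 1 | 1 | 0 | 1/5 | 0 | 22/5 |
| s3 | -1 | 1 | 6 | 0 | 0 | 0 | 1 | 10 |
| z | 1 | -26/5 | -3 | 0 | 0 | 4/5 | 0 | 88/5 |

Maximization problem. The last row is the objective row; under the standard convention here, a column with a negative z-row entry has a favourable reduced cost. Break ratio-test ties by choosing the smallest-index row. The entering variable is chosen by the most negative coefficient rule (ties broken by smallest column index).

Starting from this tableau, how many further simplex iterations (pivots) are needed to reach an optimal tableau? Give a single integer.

pivot: x2 in, s3 out → z = 348/5
pivot: x1 in, x4 out → z = 78
No improving column remains; optimal.

2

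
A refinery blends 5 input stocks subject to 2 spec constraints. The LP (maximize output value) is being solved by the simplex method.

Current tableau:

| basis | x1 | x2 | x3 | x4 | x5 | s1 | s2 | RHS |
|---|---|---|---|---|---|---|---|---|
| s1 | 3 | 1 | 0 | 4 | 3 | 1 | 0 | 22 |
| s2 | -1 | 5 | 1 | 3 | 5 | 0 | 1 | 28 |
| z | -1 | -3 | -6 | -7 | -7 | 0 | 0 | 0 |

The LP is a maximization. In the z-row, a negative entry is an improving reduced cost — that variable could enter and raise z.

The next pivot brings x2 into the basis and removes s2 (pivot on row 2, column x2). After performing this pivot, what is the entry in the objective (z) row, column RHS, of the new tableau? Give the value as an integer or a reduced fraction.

Pivot element is row 2, column x2: 5.
Normalize row 2: new (row 2, RHS) = 28/5 = 28/5.
z-row ← z-row − (-3)·(new row 2): 0 − (-3)·(28/5) = 84/5.

84/5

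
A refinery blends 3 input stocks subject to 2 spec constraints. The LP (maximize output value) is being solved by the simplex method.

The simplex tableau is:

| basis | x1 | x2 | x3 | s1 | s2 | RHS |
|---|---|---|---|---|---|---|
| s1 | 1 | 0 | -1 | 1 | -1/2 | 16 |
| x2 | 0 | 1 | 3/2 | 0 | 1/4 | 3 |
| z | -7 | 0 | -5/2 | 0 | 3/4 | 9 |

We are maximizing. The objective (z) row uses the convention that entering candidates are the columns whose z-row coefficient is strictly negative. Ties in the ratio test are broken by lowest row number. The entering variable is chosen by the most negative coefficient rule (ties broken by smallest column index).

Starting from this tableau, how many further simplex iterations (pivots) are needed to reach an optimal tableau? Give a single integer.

pivot: x1 in, s1 out → z = 121
pivot: x3 in, x2 out → z = 140
pivot: s2 in, x3 out → z = 154
No improving column remains; optimal.

3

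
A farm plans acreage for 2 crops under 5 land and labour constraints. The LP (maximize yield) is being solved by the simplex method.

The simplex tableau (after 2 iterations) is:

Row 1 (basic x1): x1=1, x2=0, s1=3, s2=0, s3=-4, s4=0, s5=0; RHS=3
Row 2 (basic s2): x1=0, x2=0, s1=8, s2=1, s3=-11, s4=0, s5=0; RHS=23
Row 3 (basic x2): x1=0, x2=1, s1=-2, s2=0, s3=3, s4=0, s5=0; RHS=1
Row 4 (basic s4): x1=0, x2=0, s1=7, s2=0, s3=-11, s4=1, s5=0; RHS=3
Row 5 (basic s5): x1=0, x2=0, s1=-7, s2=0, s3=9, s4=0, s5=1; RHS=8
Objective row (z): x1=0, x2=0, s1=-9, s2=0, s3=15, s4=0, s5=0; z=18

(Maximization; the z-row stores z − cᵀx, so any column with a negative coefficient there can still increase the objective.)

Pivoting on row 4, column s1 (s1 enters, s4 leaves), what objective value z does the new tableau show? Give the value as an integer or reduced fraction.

Minimum ratio for s1: 3/7 = 3/7.
z changes by −(z-row coeff of s1)·ratio = −(-9)·(3/7) = 27/7.
New z = 18 + (27/7) = 153/7.

153/7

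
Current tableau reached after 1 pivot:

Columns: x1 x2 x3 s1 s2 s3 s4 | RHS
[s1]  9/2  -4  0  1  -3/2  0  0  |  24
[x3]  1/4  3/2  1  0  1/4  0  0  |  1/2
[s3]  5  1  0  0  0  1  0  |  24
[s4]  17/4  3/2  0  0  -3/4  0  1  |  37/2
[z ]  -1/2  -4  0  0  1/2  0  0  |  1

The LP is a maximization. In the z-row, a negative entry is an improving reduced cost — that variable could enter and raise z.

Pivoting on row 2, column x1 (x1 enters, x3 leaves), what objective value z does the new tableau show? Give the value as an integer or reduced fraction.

2

Minimum ratio for x1: (1/2)/(1/4) = 2.
z changes by −(z-row coeff of x1)·ratio = −(-1/2)·2 = 1.
New z = 1 + 1 = 2.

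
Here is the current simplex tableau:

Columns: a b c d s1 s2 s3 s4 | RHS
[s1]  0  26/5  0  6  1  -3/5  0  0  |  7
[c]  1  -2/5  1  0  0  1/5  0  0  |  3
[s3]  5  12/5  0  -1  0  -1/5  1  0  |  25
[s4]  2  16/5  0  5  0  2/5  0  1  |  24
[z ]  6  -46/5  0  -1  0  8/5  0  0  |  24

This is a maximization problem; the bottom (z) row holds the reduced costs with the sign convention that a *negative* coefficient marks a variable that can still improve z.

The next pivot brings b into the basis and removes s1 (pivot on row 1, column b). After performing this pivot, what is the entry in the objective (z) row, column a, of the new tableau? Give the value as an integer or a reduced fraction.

6

Pivot element is row 1, column b: 26/5.
Normalize row 1: new (row 1, a) = 0/(26/5) = 0.
z-row ← z-row − (-46/5)·(new row 1): 6 − (-46/5)·0 = 6.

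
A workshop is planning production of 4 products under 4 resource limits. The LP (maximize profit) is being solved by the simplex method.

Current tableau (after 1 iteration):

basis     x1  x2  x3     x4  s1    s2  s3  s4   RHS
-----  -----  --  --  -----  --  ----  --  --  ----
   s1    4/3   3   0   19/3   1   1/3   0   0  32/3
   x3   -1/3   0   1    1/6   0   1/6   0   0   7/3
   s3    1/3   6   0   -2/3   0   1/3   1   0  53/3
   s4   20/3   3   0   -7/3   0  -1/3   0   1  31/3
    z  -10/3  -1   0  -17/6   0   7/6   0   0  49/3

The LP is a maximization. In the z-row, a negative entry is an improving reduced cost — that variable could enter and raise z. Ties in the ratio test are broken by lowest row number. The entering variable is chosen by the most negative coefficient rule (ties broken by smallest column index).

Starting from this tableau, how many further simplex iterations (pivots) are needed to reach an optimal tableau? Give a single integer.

pivot: x1 in, s4 out → z = 43/2
pivot: x4 in, s1 out → z = 903/34
No improving column remains; optimal.

2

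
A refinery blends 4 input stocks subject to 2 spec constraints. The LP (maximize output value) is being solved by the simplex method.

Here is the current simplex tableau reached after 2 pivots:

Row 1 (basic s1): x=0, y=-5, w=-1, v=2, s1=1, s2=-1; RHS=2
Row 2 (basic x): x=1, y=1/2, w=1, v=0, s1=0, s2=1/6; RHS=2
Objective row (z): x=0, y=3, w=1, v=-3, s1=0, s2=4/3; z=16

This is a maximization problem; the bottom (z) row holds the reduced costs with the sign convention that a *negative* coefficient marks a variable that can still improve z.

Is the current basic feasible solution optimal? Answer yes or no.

no

Column v has objective-row coefficient -3, which is negative; an improving pivot exists, so not yet optimal.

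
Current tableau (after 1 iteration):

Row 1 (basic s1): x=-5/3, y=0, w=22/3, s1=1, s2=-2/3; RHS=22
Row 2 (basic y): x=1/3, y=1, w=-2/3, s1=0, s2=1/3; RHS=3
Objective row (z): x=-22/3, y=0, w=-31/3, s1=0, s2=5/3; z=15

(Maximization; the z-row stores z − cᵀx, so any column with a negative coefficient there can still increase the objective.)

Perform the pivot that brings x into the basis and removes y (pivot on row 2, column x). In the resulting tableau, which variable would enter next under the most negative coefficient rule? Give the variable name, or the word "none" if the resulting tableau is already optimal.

w

Pivot element 1/3. New z-row = old z-row − (-22/3)·(row 2/(1/3)).
Updated z-row coefficients: x: 0, y: 22, w: -25, s1: 0, s2: 9.
The most negative is -25 in column w, so w would enter next.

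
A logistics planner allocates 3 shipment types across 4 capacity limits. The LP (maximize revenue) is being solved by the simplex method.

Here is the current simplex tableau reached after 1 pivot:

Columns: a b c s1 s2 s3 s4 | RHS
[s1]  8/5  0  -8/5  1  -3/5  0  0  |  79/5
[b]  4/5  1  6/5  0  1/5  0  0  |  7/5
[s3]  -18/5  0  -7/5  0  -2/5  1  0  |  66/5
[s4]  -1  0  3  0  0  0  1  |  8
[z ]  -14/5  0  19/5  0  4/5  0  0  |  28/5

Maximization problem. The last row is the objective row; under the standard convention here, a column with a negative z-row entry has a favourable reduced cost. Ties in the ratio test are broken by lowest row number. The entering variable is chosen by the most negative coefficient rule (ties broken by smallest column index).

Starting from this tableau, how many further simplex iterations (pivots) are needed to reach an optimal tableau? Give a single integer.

1

pivot: a in, b out → z = 21/2
No improving column remains; optimal.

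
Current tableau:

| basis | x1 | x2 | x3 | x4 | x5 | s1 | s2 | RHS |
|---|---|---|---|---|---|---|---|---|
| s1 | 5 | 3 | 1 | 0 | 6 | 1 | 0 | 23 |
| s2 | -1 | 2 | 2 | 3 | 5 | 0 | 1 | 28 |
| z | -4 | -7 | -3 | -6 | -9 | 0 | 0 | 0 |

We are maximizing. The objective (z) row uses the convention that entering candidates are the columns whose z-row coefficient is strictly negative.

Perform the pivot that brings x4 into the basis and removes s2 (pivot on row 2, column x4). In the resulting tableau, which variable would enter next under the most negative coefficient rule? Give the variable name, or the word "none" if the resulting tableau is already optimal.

Pivot element 3. New z-row = old z-row − (-6)·(row 2/3).
Updated z-row coefficients: x1: -6, x2: -3, x3: 1, x4: 0, x5: 1, s1: 0, s2: 2.
The most negative is -6 in column x1, so x1 would enter next.

x1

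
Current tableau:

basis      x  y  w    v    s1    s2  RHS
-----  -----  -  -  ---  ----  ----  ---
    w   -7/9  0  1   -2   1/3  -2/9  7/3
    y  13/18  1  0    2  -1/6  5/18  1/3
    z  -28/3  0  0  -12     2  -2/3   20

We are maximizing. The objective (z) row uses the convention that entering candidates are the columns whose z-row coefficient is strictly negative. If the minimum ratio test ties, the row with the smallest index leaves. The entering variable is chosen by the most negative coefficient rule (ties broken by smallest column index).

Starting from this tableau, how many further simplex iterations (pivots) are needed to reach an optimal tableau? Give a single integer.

3

pivot: v in, y out → z = 22
pivot: x in, v out → z = 316/13
pivot: s1 in, w out → z = 27
No improving column remains; optimal.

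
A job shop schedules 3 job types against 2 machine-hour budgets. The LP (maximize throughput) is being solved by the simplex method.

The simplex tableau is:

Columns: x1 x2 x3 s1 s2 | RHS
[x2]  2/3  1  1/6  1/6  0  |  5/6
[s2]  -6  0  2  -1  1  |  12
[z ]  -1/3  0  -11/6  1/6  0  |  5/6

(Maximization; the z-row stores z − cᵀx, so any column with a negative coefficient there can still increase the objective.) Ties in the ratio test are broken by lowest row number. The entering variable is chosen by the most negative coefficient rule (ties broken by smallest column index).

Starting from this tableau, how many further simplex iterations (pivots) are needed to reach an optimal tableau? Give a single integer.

1

pivot: x3 in, x2 out → z = 10
No improving column remains; optimal.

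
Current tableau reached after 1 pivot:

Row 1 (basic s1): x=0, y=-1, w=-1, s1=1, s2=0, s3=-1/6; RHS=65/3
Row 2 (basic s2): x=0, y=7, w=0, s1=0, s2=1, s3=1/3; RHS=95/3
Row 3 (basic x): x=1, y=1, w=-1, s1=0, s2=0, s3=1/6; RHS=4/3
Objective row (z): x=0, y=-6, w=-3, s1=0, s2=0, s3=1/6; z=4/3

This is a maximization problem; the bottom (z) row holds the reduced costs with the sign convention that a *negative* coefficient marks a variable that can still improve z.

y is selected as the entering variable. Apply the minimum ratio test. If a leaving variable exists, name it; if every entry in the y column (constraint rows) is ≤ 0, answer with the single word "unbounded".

Ratios: row 1 (s1): entry -1 ≤ 0, skip; row 2 (s2): (95/3)/7 = 95/21; row 3 (x): (4/3)/1 = 4/3.
Minimum ratio is in the x row, so x leaves.

x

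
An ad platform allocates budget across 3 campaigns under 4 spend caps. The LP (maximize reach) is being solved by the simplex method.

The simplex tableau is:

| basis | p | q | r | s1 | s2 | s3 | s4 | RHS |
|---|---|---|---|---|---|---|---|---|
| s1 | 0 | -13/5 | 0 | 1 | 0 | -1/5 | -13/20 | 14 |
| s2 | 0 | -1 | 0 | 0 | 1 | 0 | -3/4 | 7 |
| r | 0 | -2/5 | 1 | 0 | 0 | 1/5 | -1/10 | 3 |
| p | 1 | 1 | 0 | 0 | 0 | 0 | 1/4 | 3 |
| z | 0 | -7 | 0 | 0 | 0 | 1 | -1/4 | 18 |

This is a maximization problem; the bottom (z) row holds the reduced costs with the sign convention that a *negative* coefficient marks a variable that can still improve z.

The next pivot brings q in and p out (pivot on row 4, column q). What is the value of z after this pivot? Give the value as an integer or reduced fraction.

39

Minimum ratio for q: 3/1 = 3.
z changes by −(z-row coeff of q)·ratio = −(-7)·3 = 21.
New z = 18 + 21 = 39.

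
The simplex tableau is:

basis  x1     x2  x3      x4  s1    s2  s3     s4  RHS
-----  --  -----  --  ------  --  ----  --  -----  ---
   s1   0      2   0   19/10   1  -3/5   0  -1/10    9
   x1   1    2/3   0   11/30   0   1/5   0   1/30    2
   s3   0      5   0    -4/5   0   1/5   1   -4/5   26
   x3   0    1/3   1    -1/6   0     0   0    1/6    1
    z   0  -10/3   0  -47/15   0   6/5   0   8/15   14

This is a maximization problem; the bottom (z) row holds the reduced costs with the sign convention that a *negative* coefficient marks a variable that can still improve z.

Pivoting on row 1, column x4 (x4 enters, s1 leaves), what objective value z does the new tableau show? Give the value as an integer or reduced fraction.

548/19

Minimum ratio for x4: 9/(19/10) = 90/19.
z changes by −(z-row coeff of x4)·ratio = −(-47/15)·(90/19) = 282/19.
New z = 14 + (282/19) = 548/19.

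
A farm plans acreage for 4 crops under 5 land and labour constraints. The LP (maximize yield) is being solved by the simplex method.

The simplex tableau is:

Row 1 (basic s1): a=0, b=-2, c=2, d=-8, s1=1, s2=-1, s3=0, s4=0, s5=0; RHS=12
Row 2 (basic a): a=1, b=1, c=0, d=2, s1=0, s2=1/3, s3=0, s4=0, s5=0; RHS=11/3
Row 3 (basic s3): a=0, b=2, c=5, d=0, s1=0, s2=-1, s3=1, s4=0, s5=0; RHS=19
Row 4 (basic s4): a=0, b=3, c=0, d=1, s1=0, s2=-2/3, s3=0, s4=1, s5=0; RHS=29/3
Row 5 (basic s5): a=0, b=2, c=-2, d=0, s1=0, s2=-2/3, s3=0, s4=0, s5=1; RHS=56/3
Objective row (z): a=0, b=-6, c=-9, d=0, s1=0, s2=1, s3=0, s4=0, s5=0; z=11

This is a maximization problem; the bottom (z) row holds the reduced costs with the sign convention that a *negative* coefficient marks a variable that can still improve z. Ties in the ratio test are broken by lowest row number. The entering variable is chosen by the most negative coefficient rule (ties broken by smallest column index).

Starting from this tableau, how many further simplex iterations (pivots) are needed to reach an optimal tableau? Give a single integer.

3

pivot: c in, s3 out → z = 226/5
pivot: b in, s4 out → z = 794/15
pivot: s2 in, a out → z = 54
No improving column remains; optimal.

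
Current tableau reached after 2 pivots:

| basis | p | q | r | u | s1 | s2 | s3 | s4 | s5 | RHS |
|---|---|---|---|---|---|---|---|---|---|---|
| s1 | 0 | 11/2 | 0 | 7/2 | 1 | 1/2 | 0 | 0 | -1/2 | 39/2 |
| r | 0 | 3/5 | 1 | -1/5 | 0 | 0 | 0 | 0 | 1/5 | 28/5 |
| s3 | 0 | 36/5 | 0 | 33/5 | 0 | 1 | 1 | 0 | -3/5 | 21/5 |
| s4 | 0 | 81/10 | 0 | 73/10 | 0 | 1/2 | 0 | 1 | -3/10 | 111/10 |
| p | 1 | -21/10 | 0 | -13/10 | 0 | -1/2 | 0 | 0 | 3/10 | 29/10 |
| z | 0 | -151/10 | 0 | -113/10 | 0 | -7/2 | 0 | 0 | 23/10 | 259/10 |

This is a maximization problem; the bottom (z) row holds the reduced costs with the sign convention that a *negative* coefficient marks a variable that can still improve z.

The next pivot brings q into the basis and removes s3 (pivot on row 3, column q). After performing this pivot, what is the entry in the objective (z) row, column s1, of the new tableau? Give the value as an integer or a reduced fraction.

0

Pivot element is row 3, column q: 36/5.
Normalize row 3: new (row 3, s1) = 0/(36/5) = 0.
z-row ← z-row − (-151/10)·(new row 3): 0 − (-151/10)·0 = 0.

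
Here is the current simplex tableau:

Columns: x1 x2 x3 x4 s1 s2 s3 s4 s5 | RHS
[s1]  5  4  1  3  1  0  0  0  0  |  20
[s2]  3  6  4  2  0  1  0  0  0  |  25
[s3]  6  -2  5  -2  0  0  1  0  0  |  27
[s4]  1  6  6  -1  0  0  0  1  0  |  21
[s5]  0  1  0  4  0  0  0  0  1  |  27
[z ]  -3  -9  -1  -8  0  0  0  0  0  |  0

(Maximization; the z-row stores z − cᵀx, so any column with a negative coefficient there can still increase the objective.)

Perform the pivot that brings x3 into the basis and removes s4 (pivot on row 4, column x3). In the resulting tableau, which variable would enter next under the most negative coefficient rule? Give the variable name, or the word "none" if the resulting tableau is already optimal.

x4

Pivot element 6. New z-row = old z-row − (-1)·(row 4/6).
Updated z-row coefficients: x1: -17/6, x2: -8, x3: 0, x4: -49/6, s1: 0, s2: 0, s3: 0, s4: 1/6, s5: 0.
The most negative is -49/6 in column x4, so x4 would enter next.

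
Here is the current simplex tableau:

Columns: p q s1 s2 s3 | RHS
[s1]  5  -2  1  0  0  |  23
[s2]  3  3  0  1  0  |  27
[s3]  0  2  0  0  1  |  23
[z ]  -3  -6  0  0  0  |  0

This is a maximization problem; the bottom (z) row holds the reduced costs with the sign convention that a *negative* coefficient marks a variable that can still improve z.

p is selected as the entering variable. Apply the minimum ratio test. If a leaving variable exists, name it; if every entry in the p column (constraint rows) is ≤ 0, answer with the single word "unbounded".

s1

Ratios: row 1 (s1): 23/5 = 23/5; row 2 (s2): 27/3 = 9; row 3 (s3): entry 0 ≤ 0, skip.
Minimum ratio is in the s1 row, so s1 leaves.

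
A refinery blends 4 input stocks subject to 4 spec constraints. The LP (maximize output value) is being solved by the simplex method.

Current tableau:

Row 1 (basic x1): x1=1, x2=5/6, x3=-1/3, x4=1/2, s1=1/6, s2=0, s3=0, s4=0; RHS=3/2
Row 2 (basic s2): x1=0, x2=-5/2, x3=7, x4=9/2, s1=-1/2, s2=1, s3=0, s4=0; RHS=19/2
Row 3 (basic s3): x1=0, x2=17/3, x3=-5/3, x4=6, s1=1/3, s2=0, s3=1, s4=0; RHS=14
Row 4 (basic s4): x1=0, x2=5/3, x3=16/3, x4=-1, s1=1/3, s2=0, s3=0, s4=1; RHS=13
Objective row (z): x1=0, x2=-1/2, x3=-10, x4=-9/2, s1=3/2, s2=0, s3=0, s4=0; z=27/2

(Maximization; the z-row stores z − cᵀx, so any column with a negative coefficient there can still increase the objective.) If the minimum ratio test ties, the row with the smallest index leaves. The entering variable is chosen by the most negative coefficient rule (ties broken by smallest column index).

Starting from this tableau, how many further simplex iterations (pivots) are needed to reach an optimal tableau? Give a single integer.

pivot: x3 in, s2 out → z = 379/14
pivot: x2 in, s4 out → z = 841/25
pivot: x4 in, x1 out → z = 176/5
No improving column remains; optimal.

3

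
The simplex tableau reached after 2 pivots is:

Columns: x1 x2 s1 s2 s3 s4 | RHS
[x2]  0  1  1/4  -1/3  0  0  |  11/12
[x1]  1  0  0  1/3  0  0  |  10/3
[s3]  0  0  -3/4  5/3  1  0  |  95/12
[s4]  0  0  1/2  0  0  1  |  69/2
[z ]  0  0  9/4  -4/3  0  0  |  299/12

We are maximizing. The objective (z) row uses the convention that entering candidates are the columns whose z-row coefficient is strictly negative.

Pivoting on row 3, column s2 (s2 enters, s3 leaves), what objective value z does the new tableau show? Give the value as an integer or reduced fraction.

Minimum ratio for s2: (95/12)/(5/3) = 19/4.
z changes by −(z-row coeff of s2)·ratio = −(-4/3)·(19/4) = 19/3.
New z = 299/12 + (19/3) = 125/4.

125/4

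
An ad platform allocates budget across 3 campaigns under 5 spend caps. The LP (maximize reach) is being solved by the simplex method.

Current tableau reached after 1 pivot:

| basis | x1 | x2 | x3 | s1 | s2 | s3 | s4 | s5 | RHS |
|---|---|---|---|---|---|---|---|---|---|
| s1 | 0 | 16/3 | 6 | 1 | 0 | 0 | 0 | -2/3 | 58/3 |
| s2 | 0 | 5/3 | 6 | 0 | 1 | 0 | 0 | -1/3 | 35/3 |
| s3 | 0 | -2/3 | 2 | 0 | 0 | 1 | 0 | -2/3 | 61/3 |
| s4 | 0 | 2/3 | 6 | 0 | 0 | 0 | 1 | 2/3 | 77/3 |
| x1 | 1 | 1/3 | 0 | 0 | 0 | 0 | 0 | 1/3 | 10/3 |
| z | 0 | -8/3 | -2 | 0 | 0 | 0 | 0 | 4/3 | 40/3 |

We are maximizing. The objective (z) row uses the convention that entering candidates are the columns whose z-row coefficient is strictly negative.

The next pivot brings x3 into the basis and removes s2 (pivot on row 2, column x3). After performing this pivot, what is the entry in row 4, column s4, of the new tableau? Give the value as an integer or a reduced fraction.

1

Pivot element is row 2, column x3: 6.
Normalize row 2: new (row 2, s4) = 0/6 = 0.
row 4 ← row 4 − 6·(new row 2): 1 − 6·0 = 1.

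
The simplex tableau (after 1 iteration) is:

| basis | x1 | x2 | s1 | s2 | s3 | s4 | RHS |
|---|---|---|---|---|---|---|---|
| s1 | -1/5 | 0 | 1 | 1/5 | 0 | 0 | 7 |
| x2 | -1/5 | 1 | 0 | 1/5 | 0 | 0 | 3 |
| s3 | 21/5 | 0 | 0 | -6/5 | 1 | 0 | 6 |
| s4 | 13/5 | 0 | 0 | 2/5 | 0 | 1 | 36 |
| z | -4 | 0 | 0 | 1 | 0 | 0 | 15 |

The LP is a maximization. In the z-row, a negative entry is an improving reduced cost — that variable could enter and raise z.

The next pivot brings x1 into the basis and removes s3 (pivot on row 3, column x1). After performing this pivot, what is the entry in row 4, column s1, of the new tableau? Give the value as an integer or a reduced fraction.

Pivot element is row 3, column x1: 21/5.
Normalize row 3: new (row 3, s1) = 0/(21/5) = 0.
row 4 ← row 4 − (13/5)·(new row 3): 0 − (13/5)·0 = 0.

0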